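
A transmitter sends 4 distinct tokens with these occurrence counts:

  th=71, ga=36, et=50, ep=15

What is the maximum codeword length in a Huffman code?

Merge the two lowest-weight nodes at each step:
merge ep(15) and ga(36): 51
merge et(50) and 51: 101
merge th(71) and 101: 172
The first pair merged (ep, ga) ends up deepest, at depth 3.

3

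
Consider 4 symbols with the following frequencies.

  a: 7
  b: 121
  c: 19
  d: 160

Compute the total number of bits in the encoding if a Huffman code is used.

Build the Huffman tree bottom-up:
combine a(7), c(19) → 26
combine 26, b(121) → 147
combine 147, d(160) → 307
The encoded length is the sum of every internal node's weight: 26 + 147 + 307 = 480 bits.

480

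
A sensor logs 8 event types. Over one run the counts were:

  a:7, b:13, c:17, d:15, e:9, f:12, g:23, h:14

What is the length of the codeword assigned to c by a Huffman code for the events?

Repeatedly merge the two smallest:
a(7) + e(9) → 16
f(12) + b(13) → 25
h(14) + d(15) → 29
16 + c(17) → 33
g(23) + 25 → 48
29 + 33 → 62
48 + 62 → 110
c sits 3 levels below the root, so its codeword is 3 bits.

3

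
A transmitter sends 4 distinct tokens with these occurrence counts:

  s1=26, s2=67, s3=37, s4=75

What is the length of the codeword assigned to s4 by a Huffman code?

Repeatedly merge the two smallest:
s1(26) + s3(37) → 63
63 + s2(67) → 130
s4(75) + 130 → 205
s4 is merged only at the final step, so code length = 1.

1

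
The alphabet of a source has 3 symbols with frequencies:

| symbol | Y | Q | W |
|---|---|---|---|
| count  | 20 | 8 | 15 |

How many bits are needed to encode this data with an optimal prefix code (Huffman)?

66

Greedily combine the two least-frequent nodes:
combine Q(8), W(15) → 23
combine Y(20), 23 → 43
Each symbol's bit-cost is frequency × depth; summing gives 66 bits (equivalently 23 + 43).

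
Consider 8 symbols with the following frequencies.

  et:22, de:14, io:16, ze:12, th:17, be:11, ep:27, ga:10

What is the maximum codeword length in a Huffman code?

Merge the two lowest-weight nodes at each step:
combine ga(10), be(11) → 21
combine ze(12), de(14) → 26
combine io(16), th(17) → 33
combine 21, et(22) → 43
combine 26, ep(27) → 53
combine 33, 43 → 76
combine 53, 76 → 129
Maximum depth reached is 4.

4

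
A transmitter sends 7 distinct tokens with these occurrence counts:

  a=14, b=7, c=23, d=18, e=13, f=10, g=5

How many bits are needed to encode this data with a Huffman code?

241

Build the Huffman tree bottom-up:
combine g(5), b(7) → 12
combine f(10), 12 → 22
combine e(13), a(14) → 27
combine d(18), 22 → 40
combine c(23), 27 → 50
combine 40, 50 → 90
Each symbol's bit-cost is frequency × depth; summing gives 241 bits (equivalently 12 + 22 + 27 + 40 + 50 + 90).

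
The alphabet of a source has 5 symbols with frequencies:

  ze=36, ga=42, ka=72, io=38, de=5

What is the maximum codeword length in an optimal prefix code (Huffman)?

3

Merge the two lowest-weight nodes at each step:
combine de(5), ze(36) → 41
combine io(38), 41 → 79
combine ga(42), ka(72) → 114
combine 79, 114 → 193
The first pair merged (de, ze) ends up deepest, at depth 3.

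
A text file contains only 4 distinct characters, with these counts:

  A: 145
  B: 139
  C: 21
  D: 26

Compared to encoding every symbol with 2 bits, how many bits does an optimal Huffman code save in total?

98

Fixed-length: 2 bits × 331 symbols = 662 bits.
Huffman merges:
merge C(21) and D(26): 47
merge 47 and B(139): 186
merge A(145) and 186: 331
Huffman total = 47 + 186 + 331 = 564 bits.
Saving = 662 − 564 = 98 bits.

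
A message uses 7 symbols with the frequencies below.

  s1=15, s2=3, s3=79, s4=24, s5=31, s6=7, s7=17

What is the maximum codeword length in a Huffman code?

5

Merge the two lowest-weight nodes at each step:
merge s2(3) and s6(7): 10
merge 10 and s1(15): 25
merge s7(17) and s4(24): 41
merge 25 and s5(31): 56
merge 41 and 56: 97
merge s3(79) and 97: 176
The first pair merged (s2, s6) ends up deepest, at depth 5.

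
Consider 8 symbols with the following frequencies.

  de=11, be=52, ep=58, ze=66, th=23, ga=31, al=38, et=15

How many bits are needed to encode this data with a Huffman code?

833

Build the Huffman tree bottom-up:
merge de(11) and et(15): 26
merge th(23) and 26: 49
merge ga(31) and al(38): 69
merge 49 and be(52): 101
merge ep(58) and ze(66): 124
merge 69 and 101: 170
merge 124 and 170: 294
Total encoded bits = sum of merged weights = 26 + 49 + 69 + 101 + 124 + 170 + 294 = 833.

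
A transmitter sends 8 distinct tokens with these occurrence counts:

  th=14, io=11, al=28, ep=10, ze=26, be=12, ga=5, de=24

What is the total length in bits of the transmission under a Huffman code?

Merge the two smallest weights repeatedly:
combine ga(5), ep(10) → 15
combine io(11), be(12) → 23
combine th(14), 15 → 29
combine 23, de(24) → 47
combine ze(26), al(28) → 54
combine 29, 47 → 76
combine 54, 76 → 130
The encoded length is the sum of every internal node's weight: 15 + 23 + 29 + 47 + 54 + 76 + 130 = 374 bits.

374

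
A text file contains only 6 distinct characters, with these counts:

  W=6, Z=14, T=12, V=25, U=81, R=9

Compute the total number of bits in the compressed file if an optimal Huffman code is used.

294

Greedily combine the two least-frequent nodes:
combine W(6), R(9) → 15
combine T(12), Z(14) → 26
combine 15, V(25) → 40
combine 26, 40 → 66
combine 66, U(81) → 147
The encoded length is the sum of every internal node's weight: 15 + 26 + 40 + 66 + 147 = 294 bits.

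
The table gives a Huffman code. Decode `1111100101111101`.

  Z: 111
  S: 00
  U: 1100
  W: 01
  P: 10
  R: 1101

Read left to right; each codeword is recognised as soon as it completes (prefix code):
  111→Z | 1100→U | 10→P | 111→Z | 1101→R
Decoded message: ZUPZR

ZUPZR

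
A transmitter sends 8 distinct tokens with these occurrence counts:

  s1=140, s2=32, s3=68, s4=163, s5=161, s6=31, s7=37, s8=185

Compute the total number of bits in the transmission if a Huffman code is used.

2266

Greedily combine the two least-frequent nodes:
s6(31) + s2(32) → 63
s7(37) + 63 → 100
s3(68) + 100 → 168
s1(140) + s5(161) → 301
s4(163) + 168 → 331
s8(185) + 301 → 486
331 + 486 → 817
The encoded length is the sum of every internal node's weight: 63 + 100 + 168 + 301 + 331 + 486 + 817 = 2266 bits.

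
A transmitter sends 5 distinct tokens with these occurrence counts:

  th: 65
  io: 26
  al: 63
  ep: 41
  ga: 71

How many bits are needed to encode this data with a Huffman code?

Merge the two smallest weights repeatedly:
combine io(26), ep(41) → 67
combine al(63), th(65) → 128
combine 67, ga(71) → 138
combine 128, 138 → 266
Each symbol's bit-cost is frequency × depth; summing gives 599 bits (equivalently 67 + 128 + 138 + 266).

599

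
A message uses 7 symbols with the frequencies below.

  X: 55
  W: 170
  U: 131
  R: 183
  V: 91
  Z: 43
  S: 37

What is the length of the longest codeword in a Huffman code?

4

Merge the two lowest-weight nodes at each step:
merge S(37) and Z(43): 80
merge X(55) and 80: 135
merge V(91) and U(131): 222
merge 135 and W(170): 305
merge R(183) and 222: 405
merge 305 and 405: 710
The rarest symbols sit at the bottom; the longest codeword is 4 bits.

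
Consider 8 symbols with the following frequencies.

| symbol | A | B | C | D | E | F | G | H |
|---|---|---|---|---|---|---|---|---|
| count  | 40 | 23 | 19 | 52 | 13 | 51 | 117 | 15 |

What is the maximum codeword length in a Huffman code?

4

Merge the two lowest-weight nodes at each step:
E(13) + H(15) → 28
C(19) + B(23) → 42
28 + A(40) → 68
42 + F(51) → 93
D(52) + 68 → 120
93 + G(117) → 210
120 + 210 → 330
The first pair merged (E, H) ends up deepest, at depth 4.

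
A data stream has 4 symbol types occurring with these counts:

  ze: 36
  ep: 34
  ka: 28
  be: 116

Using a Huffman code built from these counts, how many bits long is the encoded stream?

Merge the two smallest weights repeatedly:
merge ka(28) and ep(34): 62
merge ze(36) and 62: 98
merge 98 and be(116): 214
Each symbol's bit-cost is frequency × depth; summing gives 374 bits (equivalently 62 + 98 + 214).

374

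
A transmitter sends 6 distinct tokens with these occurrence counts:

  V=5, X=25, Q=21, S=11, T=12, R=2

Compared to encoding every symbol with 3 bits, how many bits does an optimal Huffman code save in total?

Fixed-length: 3 bits × 76 symbols = 228 bits.
Huffman merges:
merge R(2) and V(5): 7
merge 7 and S(11): 18
merge T(12) and 18: 30
merge Q(21) and X(25): 46
merge 30 and 46: 76
Huffman total = 7 + 18 + 30 + 46 + 76 = 177 bits.
Saving = 228 − 177 = 51 bits.

51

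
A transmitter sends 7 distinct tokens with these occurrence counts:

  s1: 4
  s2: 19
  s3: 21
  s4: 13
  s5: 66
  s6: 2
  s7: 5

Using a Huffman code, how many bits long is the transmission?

Greedily combine the two least-frequent nodes:
s6(2) + s1(4) → 6
s7(5) + 6 → 11
11 + s4(13) → 24
s2(19) + s3(21) → 40
24 + 40 → 64
64 + s5(66) → 130
Total encoded bits = sum of merged weights = 6 + 11 + 24 + 40 + 64 + 130 = 275.

275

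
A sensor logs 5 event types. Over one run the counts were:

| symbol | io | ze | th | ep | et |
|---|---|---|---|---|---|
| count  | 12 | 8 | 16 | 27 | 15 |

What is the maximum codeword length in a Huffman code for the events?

3

Merge the two lowest-weight nodes at each step:
merge ze(8) and io(12): 20
merge et(15) and th(16): 31
merge 20 and ep(27): 47
merge 31 and 47: 78
The first pair merged (ze, io) ends up deepest, at depth 3.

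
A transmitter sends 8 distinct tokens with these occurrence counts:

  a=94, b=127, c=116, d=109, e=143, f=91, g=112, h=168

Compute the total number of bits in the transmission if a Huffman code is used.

Merge the two smallest weights repeatedly:
f(91) + a(94) → 185
d(109) + g(112) → 221
c(116) + b(127) → 243
e(143) + h(168) → 311
185 + 221 → 406
243 + 311 → 554
406 + 554 → 960
The encoded length is the sum of every internal node's weight: 185 + 221 + 243 + 311 + 406 + 554 + 960 = 2880 bits.

2880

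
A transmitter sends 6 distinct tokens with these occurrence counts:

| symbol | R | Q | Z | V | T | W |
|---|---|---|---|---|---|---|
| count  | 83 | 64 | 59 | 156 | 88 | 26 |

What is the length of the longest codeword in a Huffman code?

3

Merge the two lowest-weight nodes at each step:
merge W(26) and Z(59): 85
merge Q(64) and R(83): 147
merge 85 and T(88): 173
merge 147 and V(156): 303
merge 173 and 303: 476
The first pair merged (W, Z) ends up deepest, at depth 3.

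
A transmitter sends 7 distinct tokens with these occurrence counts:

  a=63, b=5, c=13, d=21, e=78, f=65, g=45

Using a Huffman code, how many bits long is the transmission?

Merge the two smallest weights repeatedly:
merge b(5) and c(13): 18
merge 18 and d(21): 39
merge 39 and g(45): 84
merge a(63) and f(65): 128
merge e(78) and 84: 162
merge 128 and 162: 290
Each symbol's bit-cost is frequency × depth; summing gives 721 bits (equivalently 18 + 39 + 84 + 128 + 162 + 290).

721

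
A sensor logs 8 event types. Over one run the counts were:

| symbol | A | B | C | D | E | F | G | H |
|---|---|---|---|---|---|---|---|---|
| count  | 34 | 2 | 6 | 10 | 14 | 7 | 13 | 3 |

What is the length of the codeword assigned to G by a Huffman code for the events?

3

Huffman merges, smallest pair first:
combine B(2), H(3) → 5
combine 5, C(6) → 11
combine F(7), D(10) → 17
combine 11, G(13) → 24
combine E(14), 17 → 31
combine 24, 31 → 55
combine A(34), 55 → 89
G sits 3 levels below the root, so its codeword is 3 bits.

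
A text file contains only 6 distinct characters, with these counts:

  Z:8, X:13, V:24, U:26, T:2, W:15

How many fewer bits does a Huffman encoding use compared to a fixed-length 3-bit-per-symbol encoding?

55

Fixed-length: 3 bits × 88 symbols = 264 bits.
Huffman merges:
T(2) + Z(8) → 10
10 + X(13) → 23
W(15) + 23 → 38
V(24) + U(26) → 50
38 + 50 → 88
Huffman total = 10 + 23 + 38 + 50 + 88 = 209 bits.
Saving = 264 − 209 = 55 bits.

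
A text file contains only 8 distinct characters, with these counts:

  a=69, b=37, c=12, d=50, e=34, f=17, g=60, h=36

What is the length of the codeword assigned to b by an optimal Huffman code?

3

Build the tree from the bottom:
combine c(12), f(17) → 29
combine 29, e(34) → 63
combine h(36), b(37) → 73
combine d(50), g(60) → 110
combine 63, a(69) → 132
combine 73, 110 → 183
combine 132, 183 → 315
b sits 3 levels below the root, so its codeword is 3 bits.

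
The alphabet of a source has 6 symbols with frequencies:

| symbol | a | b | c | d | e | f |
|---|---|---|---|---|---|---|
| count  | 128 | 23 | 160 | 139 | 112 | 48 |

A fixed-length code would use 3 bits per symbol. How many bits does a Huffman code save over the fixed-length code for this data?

356

Fixed-length: 3 bits × 610 symbols = 1830 bits.
Huffman merges:
combine b(23), f(48) → 71
combine 71, e(112) → 183
combine a(128), d(139) → 267
combine c(160), 183 → 343
combine 267, 343 → 610
Huffman total = 71 + 183 + 267 + 343 + 610 = 1474 bits.
Saving = 1830 − 1474 = 356 bits.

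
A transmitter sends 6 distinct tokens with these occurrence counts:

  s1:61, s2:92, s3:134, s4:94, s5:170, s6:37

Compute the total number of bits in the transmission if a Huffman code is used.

Merge the two smallest weights repeatedly:
s6(37) + s1(61) → 98
s2(92) + s4(94) → 186
98 + s3(134) → 232
s5(170) + 186 → 356
232 + 356 → 588
Each symbol's bit-cost is frequency × depth; summing gives 1460 bits (equivalently 98 + 186 + 232 + 356 + 588).

1460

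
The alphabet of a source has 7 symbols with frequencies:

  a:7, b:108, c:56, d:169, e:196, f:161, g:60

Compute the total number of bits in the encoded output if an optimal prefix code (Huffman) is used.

1931

Build the Huffman tree bottom-up:
combine a(7), c(56) → 63
combine g(60), 63 → 123
combine b(108), 123 → 231
combine f(161), d(169) → 330
combine e(196), 231 → 427
combine 330, 427 → 757
Total encoded bits = sum of merged weights = 63 + 123 + 231 + 330 + 427 + 757 = 1931.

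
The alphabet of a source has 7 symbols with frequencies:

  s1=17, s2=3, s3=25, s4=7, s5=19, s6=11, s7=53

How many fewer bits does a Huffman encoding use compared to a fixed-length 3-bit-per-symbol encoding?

Fixed-length: 3 bits × 135 symbols = 405 bits.
Huffman merges:
s2(3) + s4(7) → 10
10 + s6(11) → 21
s1(17) + s5(19) → 36
21 + s3(25) → 46
36 + 46 → 82
s7(53) + 82 → 135
Huffman total = 10 + 21 + 36 + 46 + 82 + 135 = 330 bits.
Saving = 405 − 330 = 75 bits.

75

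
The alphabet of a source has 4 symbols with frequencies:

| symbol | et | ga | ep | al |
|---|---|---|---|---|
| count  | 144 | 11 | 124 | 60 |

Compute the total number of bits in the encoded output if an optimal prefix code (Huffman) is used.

Build the Huffman tree bottom-up:
merge ga(11) and al(60): 71
merge 71 and ep(124): 195
merge et(144) and 195: 339
Total encoded bits = sum of merged weights = 71 + 195 + 339 = 605.

605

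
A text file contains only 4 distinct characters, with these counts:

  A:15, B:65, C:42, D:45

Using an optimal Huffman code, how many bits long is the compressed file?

Greedily combine the two least-frequent nodes:
combine A(15), C(42) → 57
combine D(45), 57 → 102
combine B(65), 102 → 167
Total encoded bits = sum of merged weights = 57 + 102 + 167 = 326.

326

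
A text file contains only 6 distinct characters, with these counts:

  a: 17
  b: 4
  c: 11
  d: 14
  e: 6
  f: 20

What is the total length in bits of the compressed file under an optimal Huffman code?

Greedily combine the two least-frequent nodes:
b(4) + e(6) → 10
10 + c(11) → 21
d(14) + a(17) → 31
f(20) + 21 → 41
31 + 41 → 72
The encoded length is the sum of every internal node's weight: 10 + 21 + 31 + 41 + 72 = 175 bits.

175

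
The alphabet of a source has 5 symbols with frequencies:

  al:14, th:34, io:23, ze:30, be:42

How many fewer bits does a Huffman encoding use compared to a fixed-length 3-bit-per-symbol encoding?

Fixed-length: 3 bits × 143 symbols = 429 bits.
Huffman merges:
merge al(14) and io(23): 37
merge ze(30) and th(34): 64
merge 37 and be(42): 79
merge 64 and 79: 143
Huffman total = 37 + 64 + 79 + 143 = 323 bits.
Saving = 429 − 323 = 106 bits.

106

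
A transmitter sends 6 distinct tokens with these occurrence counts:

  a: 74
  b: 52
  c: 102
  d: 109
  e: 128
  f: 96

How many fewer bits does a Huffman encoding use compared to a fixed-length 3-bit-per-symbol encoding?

237

Fixed-length: 3 bits × 561 symbols = 1683 bits.
Huffman merges:
combine b(52), a(74) → 126
combine f(96), c(102) → 198
combine d(109), 126 → 235
combine e(128), 198 → 326
combine 235, 326 → 561
Huffman total = 126 + 198 + 235 + 326 + 561 = 1446 bits.
Saving = 1683 − 1446 = 237 bits.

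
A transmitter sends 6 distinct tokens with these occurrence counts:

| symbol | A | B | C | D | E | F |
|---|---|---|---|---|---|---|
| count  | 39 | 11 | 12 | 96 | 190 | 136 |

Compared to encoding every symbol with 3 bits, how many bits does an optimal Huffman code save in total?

431

Fixed-length: 3 bits × 484 symbols = 1452 bits.
Huffman merges:
merge B(11) and C(12): 23
merge 23 and A(39): 62
merge 62 and D(96): 158
merge F(136) and 158: 294
merge E(190) and 294: 484
Huffman total = 23 + 62 + 158 + 294 + 484 = 1021 bits.
Saving = 1452 − 1021 = 431 bits.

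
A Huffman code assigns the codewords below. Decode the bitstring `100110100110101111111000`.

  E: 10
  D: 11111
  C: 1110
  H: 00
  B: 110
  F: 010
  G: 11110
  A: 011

Read left to right; each codeword is recognised as soon as it completes (prefix code):
  10→E | 011→A | 010→F | 011→A | 010→F | 11111→D | 110→B | 00→H
Decoded message: EAFAFDBH

EAFAFDBH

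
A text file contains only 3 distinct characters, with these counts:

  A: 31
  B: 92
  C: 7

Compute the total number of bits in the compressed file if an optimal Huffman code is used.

Merge the two smallest weights repeatedly:
merge C(7) and A(31): 38
merge 38 and B(92): 130
Each symbol's bit-cost is frequency × depth; summing gives 168 bits (equivalently 38 + 130).

168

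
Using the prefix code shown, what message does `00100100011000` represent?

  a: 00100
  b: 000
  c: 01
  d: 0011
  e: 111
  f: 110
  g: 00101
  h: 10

Read left to right; each codeword is recognised as soon as it completes (prefix code):
  00100→a | 10→h | 0011→d | 000→b
Decoded message: ahdb

ahdb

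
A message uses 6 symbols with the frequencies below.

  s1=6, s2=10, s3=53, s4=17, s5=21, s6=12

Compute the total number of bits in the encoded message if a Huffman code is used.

267

Greedily combine the two least-frequent nodes:
merge s1(6) and s2(10): 16
merge s6(12) and 16: 28
merge s4(17) and s5(21): 38
merge 28 and 38: 66
merge s3(53) and 66: 119
Each symbol's bit-cost is frequency × depth; summing gives 267 bits (equivalently 16 + 28 + 38 + 66 + 119).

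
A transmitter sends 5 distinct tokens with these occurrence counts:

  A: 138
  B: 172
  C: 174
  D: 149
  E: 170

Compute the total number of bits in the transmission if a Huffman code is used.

1893

Greedily combine the two least-frequent nodes:
A(138) + D(149) → 287
E(170) + B(172) → 342
C(174) + 287 → 461
342 + 461 → 803
Each symbol's bit-cost is frequency × depth; summing gives 1893 bits (equivalently 287 + 342 + 461 + 803).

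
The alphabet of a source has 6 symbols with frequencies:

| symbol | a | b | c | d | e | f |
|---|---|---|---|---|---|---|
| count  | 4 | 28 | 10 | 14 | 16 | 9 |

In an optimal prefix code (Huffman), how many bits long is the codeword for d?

Repeatedly merge the two smallest:
combine a(4), f(9) → 13
combine c(10), 13 → 23
combine d(14), e(16) → 30
combine 23, b(28) → 51
combine 30, 51 → 81
d's leaf is at depth 2, giving a 2-bit codeword.

2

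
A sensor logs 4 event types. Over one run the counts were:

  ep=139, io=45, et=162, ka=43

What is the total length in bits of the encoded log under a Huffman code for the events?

Build the Huffman tree bottom-up:
merge ka(43) and io(45): 88
merge 88 and ep(139): 227
merge et(162) and 227: 389
Total encoded bits = sum of merged weights = 88 + 227 + 389 = 704.

704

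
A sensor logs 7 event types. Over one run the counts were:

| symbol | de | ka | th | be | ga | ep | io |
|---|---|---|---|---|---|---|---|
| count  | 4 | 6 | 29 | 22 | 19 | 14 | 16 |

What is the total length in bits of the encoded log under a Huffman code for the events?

Greedily combine the two least-frequent nodes:
combine de(4), ka(6) → 10
combine 10, ep(14) → 24
combine io(16), ga(19) → 35
combine be(22), 24 → 46
combine th(29), 35 → 64
combine 46, 64 → 110
Total encoded bits = sum of merged weights = 10 + 24 + 35 + 46 + 64 + 110 = 289.

289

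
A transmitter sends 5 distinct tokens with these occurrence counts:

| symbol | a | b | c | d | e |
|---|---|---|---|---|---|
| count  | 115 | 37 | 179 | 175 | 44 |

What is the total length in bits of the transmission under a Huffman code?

Merge the two smallest weights repeatedly:
merge b(37) and e(44): 81
merge 81 and a(115): 196
merge d(175) and c(179): 354
merge 196 and 354: 550
Total encoded bits = sum of merged weights = 81 + 196 + 354 + 550 = 1181.

1181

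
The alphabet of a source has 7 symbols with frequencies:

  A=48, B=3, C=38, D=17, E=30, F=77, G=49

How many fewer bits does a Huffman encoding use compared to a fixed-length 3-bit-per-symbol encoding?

106

Fixed-length: 3 bits × 262 symbols = 786 bits.
Huffman merges:
B(3) + D(17) → 20
20 + E(30) → 50
C(38) + A(48) → 86
G(49) + 50 → 99
F(77) + 86 → 163
99 + 163 → 262
Huffman total = 20 + 50 + 86 + 99 + 163 + 262 = 680 bits.
Saving = 786 − 680 = 106 bits.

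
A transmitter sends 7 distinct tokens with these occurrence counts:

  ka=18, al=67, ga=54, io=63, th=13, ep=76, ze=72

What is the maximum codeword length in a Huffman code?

Merge the two lowest-weight nodes at each step:
merge th(13) and ka(18): 31
merge 31 and ga(54): 85
merge io(63) and al(67): 130
merge ze(72) and ep(76): 148
merge 85 and 130: 215
merge 148 and 215: 363
The first pair merged (th, ka) ends up deepest, at depth 4.

4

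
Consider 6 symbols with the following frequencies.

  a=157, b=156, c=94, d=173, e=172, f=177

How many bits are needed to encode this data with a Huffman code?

Merge the two smallest weights repeatedly:
merge c(94) and b(156): 250
merge a(157) and e(172): 329
merge d(173) and f(177): 350
merge 250 and 329: 579
merge 350 and 579: 929
Each symbol's bit-cost is frequency × depth; summing gives 2437 bits (equivalently 250 + 329 + 350 + 579 + 929).

2437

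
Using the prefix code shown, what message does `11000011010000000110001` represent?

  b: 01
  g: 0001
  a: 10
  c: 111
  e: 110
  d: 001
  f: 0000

Read left to right; each codeword is recognised as soon as it completes (prefix code):
  110→e | 0001→g | 10→a | 10→a | 0000→f | 001→d | 10→a | 001→d
Decoded message: egaafdad

egaafdad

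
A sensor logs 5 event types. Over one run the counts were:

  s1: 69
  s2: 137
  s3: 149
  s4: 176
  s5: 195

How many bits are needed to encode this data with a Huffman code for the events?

Build the Huffman tree bottom-up:
merge s1(69) and s2(137): 206
merge s3(149) and s4(176): 325
merge s5(195) and 206: 401
merge 325 and 401: 726
Total encoded bits = sum of merged weights = 206 + 325 + 401 + 726 = 1658.

1658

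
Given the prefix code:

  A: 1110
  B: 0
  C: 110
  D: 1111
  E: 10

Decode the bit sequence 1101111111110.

Read left to right; each codeword is recognised as soon as it completes (prefix code):
  110→C | 1111→D | 1111→D | 10→E
Decoded message: CDDE

CDDE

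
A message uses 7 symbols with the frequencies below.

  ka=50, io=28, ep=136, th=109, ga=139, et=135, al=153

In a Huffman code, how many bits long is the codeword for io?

Huffman merges, smallest pair first:
merge io(28) and ka(50): 78
merge 78 and th(109): 187
merge et(135) and ep(136): 271
merge ga(139) and al(153): 292
merge 187 and 271: 458
merge 292 and 458: 750
io sits 4 levels below the root, so its codeword is 4 bits.

4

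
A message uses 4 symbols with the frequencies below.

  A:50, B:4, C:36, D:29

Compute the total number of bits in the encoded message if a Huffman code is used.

221

Build the Huffman tree bottom-up:
B(4) + D(29) → 33
33 + C(36) → 69
A(50) + 69 → 119
The encoded length is the sum of every internal node's weight: 33 + 69 + 119 = 221 bits.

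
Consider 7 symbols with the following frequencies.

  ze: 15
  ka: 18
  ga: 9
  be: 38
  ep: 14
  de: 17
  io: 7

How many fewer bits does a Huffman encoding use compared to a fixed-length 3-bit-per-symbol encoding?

40

Fixed-length: 3 bits × 118 symbols = 354 bits.
Huffman merges:
combine io(7), ga(9) → 16
combine ep(14), ze(15) → 29
combine 16, de(17) → 33
combine ka(18), 29 → 47
combine 33, be(38) → 71
combine 47, 71 → 118
Huffman total = 16 + 29 + 33 + 47 + 71 + 118 = 314 bits.
Saving = 354 − 314 = 40 bits.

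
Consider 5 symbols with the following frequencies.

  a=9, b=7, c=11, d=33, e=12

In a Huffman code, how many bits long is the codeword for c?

3

Huffman merges, smallest pair first:
merge b(7) and a(9): 16
merge c(11) and e(12): 23
merge 16 and 23: 39
merge d(33) and 39: 72
c's leaf is at depth 3, giving a 3-bit codeword.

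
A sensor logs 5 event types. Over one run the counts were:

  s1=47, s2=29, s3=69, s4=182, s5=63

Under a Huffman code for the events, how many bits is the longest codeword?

Merge the two lowest-weight nodes at each step:
s2(29) + s1(47) → 76
s5(63) + s3(69) → 132
76 + 132 → 208
s4(182) + 208 → 390
The rarest symbols sit at the bottom; the longest codeword is 3 bits.

3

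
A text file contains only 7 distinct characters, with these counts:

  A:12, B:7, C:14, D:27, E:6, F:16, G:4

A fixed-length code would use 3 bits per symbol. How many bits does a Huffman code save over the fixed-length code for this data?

33

Fixed-length: 3 bits × 86 symbols = 258 bits.
Huffman merges:
G(4) + E(6) → 10
B(7) + 10 → 17
A(12) + C(14) → 26
F(16) + 17 → 33
26 + D(27) → 53
33 + 53 → 86
Huffman total = 10 + 17 + 26 + 33 + 53 + 86 = 225 bits.
Saving = 258 − 225 = 33 bits.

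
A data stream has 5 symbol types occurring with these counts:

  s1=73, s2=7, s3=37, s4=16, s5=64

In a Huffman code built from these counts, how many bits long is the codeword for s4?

Build the tree from the bottom:
s2(7) + s4(16) → 23
23 + s3(37) → 60
60 + s5(64) → 124
s1(73) + 124 → 197
s4's leaf is at depth 4, giving a 4-bit codeword.

4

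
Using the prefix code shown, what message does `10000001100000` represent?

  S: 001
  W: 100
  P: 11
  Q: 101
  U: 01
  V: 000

Read left to right; each codeword is recognised as soon as it completes (prefix code):
  100→W | 000→V | 01→U | 100→W | 000→V
Decoded message: WVUWV

WVUWV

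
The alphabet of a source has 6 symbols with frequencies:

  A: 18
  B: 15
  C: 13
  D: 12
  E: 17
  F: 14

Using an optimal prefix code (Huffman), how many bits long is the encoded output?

Merge the two smallest weights repeatedly:
D(12) + C(13) → 25
F(14) + B(15) → 29
E(17) + A(18) → 35
25 + 29 → 54
35 + 54 → 89
Each symbol's bit-cost is frequency × depth; summing gives 232 bits (equivalently 25 + 29 + 35 + 54 + 89).

232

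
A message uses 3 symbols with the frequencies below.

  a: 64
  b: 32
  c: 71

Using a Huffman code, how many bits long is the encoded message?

263

Merge the two smallest weights repeatedly:
combine b(32), a(64) → 96
combine c(71), 96 → 167
Total encoded bits = sum of merged weights = 96 + 167 = 263.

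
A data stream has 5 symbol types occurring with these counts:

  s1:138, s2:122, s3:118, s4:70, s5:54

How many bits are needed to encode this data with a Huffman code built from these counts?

1128

Build the Huffman tree bottom-up:
merge s5(54) and s4(70): 124
merge s3(118) and s2(122): 240
merge 124 and s1(138): 262
merge 240 and 262: 502
Total encoded bits = sum of merged weights = 124 + 240 + 262 + 502 = 1128.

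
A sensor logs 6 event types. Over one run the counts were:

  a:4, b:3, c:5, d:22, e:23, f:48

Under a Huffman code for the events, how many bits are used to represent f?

1

Huffman merges, smallest pair first:
combine b(3), a(4) → 7
combine c(5), 7 → 12
combine 12, d(22) → 34
combine e(23), 34 → 57
combine f(48), 57 → 105
f is merged only at the final step, so code length = 1.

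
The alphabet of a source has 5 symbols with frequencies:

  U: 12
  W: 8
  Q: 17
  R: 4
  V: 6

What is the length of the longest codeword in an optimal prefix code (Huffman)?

3

Merge the two lowest-weight nodes at each step:
combine R(4), V(6) → 10
combine W(8), 10 → 18
combine U(12), Q(17) → 29
combine 18, 29 → 47
The first pair merged (R, V) ends up deepest, at depth 3.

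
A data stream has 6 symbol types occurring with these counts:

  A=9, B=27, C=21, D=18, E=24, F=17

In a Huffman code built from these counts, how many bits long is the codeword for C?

3

Huffman merges, smallest pair first:
combine A(9), F(17) → 26
combine D(18), C(21) → 39
combine E(24), 26 → 50
combine B(27), 39 → 66
combine 50, 66 → 116
The subtree containing C is merged 3 times, so code length = 3.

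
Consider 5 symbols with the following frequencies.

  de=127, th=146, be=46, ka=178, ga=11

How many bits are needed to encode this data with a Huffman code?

Greedily combine the two least-frequent nodes:
ga(11) + be(46) → 57
57 + de(127) → 184
th(146) + ka(178) → 324
184 + 324 → 508
Total encoded bits = sum of merged weights = 57 + 184 + 324 + 508 = 1073.

1073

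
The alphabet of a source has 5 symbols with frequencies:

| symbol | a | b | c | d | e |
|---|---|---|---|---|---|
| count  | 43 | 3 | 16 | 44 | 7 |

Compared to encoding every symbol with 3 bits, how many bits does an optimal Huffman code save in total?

121

Fixed-length: 3 bits × 113 symbols = 339 bits.
Huffman merges:
merge b(3) and e(7): 10
merge 10 and c(16): 26
merge 26 and a(43): 69
merge d(44) and 69: 113
Huffman total = 10 + 26 + 69 + 113 = 218 bits.
Saving = 339 − 218 = 121 bits.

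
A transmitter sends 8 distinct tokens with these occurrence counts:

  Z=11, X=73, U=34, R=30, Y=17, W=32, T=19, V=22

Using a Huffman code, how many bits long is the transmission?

669

Merge the two smallest weights repeatedly:
combine Z(11), Y(17) → 28
combine T(19), V(22) → 41
combine 28, R(30) → 58
combine W(32), U(34) → 66
combine 41, 58 → 99
combine 66, X(73) → 139
combine 99, 139 → 238
Each symbol's bit-cost is frequency × depth; summing gives 669 bits (equivalently 28 + 41 + 58 + 66 + 99 + 139 + 238).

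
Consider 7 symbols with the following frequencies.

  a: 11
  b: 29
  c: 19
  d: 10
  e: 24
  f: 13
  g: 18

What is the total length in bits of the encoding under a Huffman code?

Greedily combine the two least-frequent nodes:
merge d(10) and a(11): 21
merge f(13) and g(18): 31
merge c(19) and 21: 40
merge e(24) and b(29): 53
merge 31 and 40: 71
merge 53 and 71: 124
The encoded length is the sum of every internal node's weight: 21 + 31 + 40 + 53 + 71 + 124 = 340 bits.

340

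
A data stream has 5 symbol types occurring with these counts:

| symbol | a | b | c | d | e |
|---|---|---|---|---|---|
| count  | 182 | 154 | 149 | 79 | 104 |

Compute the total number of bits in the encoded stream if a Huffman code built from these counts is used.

Merge the two smallest weights repeatedly:
d(79) + e(104) → 183
c(149) + b(154) → 303
a(182) + 183 → 365
303 + 365 → 668
Total encoded bits = sum of merged weights = 183 + 303 + 365 + 668 = 1519.

1519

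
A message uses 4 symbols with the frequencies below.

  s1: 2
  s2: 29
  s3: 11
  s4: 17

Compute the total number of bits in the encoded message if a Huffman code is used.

Greedily combine the two least-frequent nodes:
combine s1(2), s3(11) → 13
combine 13, s4(17) → 30
combine s2(29), 30 → 59
The encoded length is the sum of every internal node's weight: 13 + 30 + 59 = 102 bits.

102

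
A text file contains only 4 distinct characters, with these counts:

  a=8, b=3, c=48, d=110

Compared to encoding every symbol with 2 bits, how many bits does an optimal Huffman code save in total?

99

Fixed-length: 2 bits × 169 symbols = 338 bits.
Huffman merges:
b(3) + a(8) → 11
11 + c(48) → 59
59 + d(110) → 169
Huffman total = 11 + 59 + 169 = 239 bits.
Saving = 338 − 239 = 99 bits.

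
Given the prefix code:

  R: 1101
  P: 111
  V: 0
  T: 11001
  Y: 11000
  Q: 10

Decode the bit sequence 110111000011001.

RYVT

Read left to right; each codeword is recognised as soon as it completes (prefix code):
  1101→R | 11000→Y | 0→V | 11001→T
Decoded message: RYVT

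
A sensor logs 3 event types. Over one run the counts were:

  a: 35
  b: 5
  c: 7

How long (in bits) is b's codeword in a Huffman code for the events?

Build the tree from the bottom:
merge b(5) and c(7): 12
merge 12 and a(35): 47
b's leaf is at depth 2, giving a 2-bit codeword.

2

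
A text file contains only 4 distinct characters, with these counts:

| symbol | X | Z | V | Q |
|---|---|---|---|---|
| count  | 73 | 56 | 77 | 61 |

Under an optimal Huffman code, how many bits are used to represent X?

Repeatedly merge the two smallest:
combine Z(56), Q(61) → 117
combine X(73), V(77) → 150
combine 117, 150 → 267
X sits 2 levels below the root, so its codeword is 2 bits.

2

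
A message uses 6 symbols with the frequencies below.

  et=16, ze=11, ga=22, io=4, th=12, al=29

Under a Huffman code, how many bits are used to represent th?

3

Build the tree from the bottom:
combine io(4), ze(11) → 15
combine th(12), 15 → 27
combine et(16), ga(22) → 38
combine 27, al(29) → 56
combine 38, 56 → 94
The subtree containing th is merged 3 times, so code length = 3.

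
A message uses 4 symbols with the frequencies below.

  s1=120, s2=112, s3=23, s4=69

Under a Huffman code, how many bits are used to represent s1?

1

Repeatedly merge the two smallest:
merge s3(23) and s4(69): 92
merge 92 and s2(112): 204
merge s1(120) and 204: 324
s1 sits one level below the root: a 1-bit codeword.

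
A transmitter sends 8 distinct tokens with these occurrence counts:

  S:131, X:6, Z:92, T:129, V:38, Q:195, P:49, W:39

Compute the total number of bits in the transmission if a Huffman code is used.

1838

Merge the two smallest weights repeatedly:
combine X(6), V(38) → 44
combine W(39), 44 → 83
combine P(49), 83 → 132
combine Z(92), T(129) → 221
combine S(131), 132 → 263
combine Q(195), 221 → 416
combine 263, 416 → 679
Each symbol's bit-cost is frequency × depth; summing gives 1838 bits (equivalently 44 + 83 + 132 + 221 + 263 + 416 + 679).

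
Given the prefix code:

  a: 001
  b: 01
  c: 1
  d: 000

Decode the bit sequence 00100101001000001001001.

aabadaaa

Read left to right; each codeword is recognised as soon as it completes (prefix code):
  001→a | 001→a | 01→b | 001→a | 000→d | 001→a | 001→a | 001→a
Decoded message: aabadaaa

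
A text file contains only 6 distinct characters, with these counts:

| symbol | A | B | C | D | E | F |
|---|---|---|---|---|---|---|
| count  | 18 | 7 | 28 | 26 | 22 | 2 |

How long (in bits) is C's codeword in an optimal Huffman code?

Build the tree from the bottom:
merge F(2) and B(7): 9
merge 9 and A(18): 27
merge E(22) and D(26): 48
merge 27 and C(28): 55
merge 48 and 55: 103
C's leaf is at depth 2, giving a 2-bit codeword.

2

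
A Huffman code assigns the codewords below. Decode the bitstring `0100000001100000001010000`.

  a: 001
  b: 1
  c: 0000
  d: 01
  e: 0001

Read left to right; each codeword is recognised as soon as it completes (prefix code):
  01→d | 0000→c | 0001→e | 1→b | 0000→c | 0001→e | 01→d | 0000→c
Decoded message: dcebcedc

dcebcedc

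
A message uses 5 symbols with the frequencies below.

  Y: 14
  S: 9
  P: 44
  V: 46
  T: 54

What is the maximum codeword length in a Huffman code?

3

Merge the two lowest-weight nodes at each step:
merge S(9) and Y(14): 23
merge 23 and P(44): 67
merge V(46) and T(54): 100
merge 67 and 100: 167
The rarest symbols sit at the bottom; the longest codeword is 3 bits.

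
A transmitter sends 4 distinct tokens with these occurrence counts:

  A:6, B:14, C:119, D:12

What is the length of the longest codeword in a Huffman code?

3

Merge the two lowest-weight nodes at each step:
combine A(6), D(12) → 18
combine B(14), 18 → 32
combine 32, C(119) → 151
The first pair merged (A, D) ends up deepest, at depth 3.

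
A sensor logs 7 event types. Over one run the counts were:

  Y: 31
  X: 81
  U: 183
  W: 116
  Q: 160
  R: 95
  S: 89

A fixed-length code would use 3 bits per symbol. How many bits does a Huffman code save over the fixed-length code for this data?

Fixed-length: 3 bits × 755 symbols = 2265 bits.
Huffman merges:
Y(31) + X(81) → 112
S(89) + R(95) → 184
112 + W(116) → 228
Q(160) + U(183) → 343
184 + 228 → 412
343 + 412 → 755
Huffman total = 112 + 184 + 228 + 343 + 412 + 755 = 2034 bits.
Saving = 2265 − 2034 = 231 bits.

231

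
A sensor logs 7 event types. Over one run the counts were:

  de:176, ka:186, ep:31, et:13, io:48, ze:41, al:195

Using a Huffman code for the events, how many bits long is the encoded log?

1642

Greedily combine the two least-frequent nodes:
combine et(13), ep(31) → 44
combine ze(41), 44 → 85
combine io(48), 85 → 133
combine 133, de(176) → 309
combine ka(186), al(195) → 381
combine 309, 381 → 690
Total encoded bits = sum of merged weights = 44 + 85 + 133 + 309 + 381 + 690 = 1642.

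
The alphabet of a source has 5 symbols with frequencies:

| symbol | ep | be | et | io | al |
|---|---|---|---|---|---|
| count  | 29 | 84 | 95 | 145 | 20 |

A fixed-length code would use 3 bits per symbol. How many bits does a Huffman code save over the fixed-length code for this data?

Fixed-length: 3 bits × 373 symbols = 1119 bits.
Huffman merges:
merge al(20) and ep(29): 49
merge 49 and be(84): 133
merge et(95) and 133: 228
merge io(145) and 228: 373
Huffman total = 49 + 133 + 228 + 373 = 783 bits.
Saving = 1119 − 783 = 336 bits.

336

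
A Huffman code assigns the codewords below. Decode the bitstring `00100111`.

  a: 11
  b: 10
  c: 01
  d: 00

dbca

Read left to right; each codeword is recognised as soon as it completes (prefix code):
  00→d | 10→b | 01→c | 11→a
Decoded message: dbca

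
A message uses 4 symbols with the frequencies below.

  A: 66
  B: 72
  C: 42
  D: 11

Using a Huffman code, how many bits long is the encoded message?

363

Merge the two smallest weights repeatedly:
combine D(11), C(42) → 53
combine 53, A(66) → 119
combine B(72), 119 → 191
Each symbol's bit-cost is frequency × depth; summing gives 363 bits (equivalently 53 + 119 + 191).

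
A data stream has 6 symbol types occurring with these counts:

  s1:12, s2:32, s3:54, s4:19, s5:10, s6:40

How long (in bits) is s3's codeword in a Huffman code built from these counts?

2

Huffman merges, smallest pair first:
combine s5(10), s1(12) → 22
combine s4(19), 22 → 41
combine s2(32), s6(40) → 72
combine 41, s3(54) → 95
combine 72, 95 → 167
s3's leaf is at depth 2, giving a 2-bit codeword.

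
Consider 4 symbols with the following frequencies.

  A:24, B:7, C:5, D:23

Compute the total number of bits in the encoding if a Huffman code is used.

106

Build the Huffman tree bottom-up:
C(5) + B(7) → 12
12 + D(23) → 35
A(24) + 35 → 59
Each symbol's bit-cost is frequency × depth; summing gives 106 bits (equivalently 12 + 35 + 59).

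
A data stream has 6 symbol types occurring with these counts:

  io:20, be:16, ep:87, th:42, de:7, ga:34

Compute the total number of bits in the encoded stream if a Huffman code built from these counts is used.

467

Merge the two smallest weights repeatedly:
combine de(7), be(16) → 23
combine io(20), 23 → 43
combine ga(34), th(42) → 76
combine 43, 76 → 119
combine ep(87), 119 → 206
Each symbol's bit-cost is frequency × depth; summing gives 467 bits (equivalently 23 + 43 + 76 + 119 + 206).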